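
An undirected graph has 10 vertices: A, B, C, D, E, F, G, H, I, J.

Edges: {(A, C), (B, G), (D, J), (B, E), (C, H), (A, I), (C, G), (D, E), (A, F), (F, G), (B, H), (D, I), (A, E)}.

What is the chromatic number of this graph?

The cycle B-E-A-C-G-B has odd length 5, so it cannot be 2-colored; at least 3 colors are needed.
3 colors suffice: color red → {A, D, G, H}; color blue → {C, E, F, I, J}; color green → {B}. Every edge joins two different colors.

3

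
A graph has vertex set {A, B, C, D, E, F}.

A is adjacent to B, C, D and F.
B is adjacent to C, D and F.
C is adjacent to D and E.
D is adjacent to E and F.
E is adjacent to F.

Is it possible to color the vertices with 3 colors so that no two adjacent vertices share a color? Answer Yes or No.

No

A, B, D, F are mutually adjacent (a clique of size 4), so at least 4 colors are needed.
So 3 colors are not enough.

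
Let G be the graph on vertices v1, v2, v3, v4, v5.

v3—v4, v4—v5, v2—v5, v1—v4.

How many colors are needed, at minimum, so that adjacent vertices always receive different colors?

2

v2 and v5 are adjacent, so at least 2 colors are needed.
One proper 2-coloring: v1=2, v2=1, v3=2, v4=1, v5=2. Every edge joins two different colors.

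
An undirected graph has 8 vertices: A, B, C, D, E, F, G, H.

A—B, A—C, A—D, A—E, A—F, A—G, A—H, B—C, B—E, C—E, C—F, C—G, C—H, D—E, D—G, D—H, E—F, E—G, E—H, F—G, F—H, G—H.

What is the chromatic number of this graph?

A, C, E, F, G, H form a clique, so at least 6 colors are needed.
6 colors suffice: color 1 → {E}; color 2 → {A}; color 3 → {B, G}; color 4 → {H}; color 5 → {C, D}; color 6 → {F}. Every edge joins two different colors.

6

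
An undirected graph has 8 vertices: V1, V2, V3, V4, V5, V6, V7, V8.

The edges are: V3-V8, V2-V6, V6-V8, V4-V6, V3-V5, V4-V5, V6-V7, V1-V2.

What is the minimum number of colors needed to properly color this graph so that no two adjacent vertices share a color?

3

The cycle V4-V5-V3-V8-V6-V4 has odd length 5, so it cannot be 2-colored; at least 3 colors are needed.
A valid assignment using 3 colors: V1=red, V2=blue, V3=red, V4=blue, V5=green, V6=red, V7=blue, V8=blue. Every edge joins two different colors.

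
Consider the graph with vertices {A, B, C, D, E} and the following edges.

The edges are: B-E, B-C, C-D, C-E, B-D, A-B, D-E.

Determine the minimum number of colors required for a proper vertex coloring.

B, C, D, E form a clique, so at least 4 colors are needed.
4 colors suffice: color red → {B}; color blue → {A, D}; color green → {C}; color yellow → {E}. No two adjacent vertices share a color.

4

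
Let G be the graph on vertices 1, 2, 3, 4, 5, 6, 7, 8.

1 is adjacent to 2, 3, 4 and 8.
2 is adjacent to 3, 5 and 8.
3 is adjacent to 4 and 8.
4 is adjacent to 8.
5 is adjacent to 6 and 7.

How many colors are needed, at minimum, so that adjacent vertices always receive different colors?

1, 3, 4, 8 form a clique, so at least 4 colors are needed.
A valid assignment using 4 colors: 1=b, 2=d, 3=c, 4=d, 5=a, 6=b, 7=b, 8=a. Every edge joins two different colors.

4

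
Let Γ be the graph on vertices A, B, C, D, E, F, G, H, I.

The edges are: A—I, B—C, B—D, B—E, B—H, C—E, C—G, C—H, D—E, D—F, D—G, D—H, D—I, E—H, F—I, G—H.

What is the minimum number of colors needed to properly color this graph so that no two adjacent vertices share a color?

4

B, D, E, H are mutually adjacent (a clique of size 4), so at least 4 colors are needed.
A valid assignment using 4 colors: A=1, B=4, C=1, D=1, E=3, F=3, G=3, H=2, I=2. Every edge joins two different colors.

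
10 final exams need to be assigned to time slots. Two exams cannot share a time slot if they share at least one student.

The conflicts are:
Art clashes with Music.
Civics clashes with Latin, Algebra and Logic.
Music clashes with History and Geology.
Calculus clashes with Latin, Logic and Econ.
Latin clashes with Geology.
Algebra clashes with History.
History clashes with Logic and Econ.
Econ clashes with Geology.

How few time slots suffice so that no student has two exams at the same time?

2

Algebra and History conflict, so at least 2 time slots are needed.
A valid assignment using 2 time slots: Art=1, Civics=1, Music=2, Calculus=1, Latin=2, Algebra=2, History=1, Logic=2, Econ=2, Geology=1. Each listed conflict is separated.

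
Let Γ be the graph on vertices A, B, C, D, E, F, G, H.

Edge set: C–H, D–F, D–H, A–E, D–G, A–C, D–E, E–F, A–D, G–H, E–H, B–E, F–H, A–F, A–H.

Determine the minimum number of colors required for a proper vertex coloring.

5

A, D, E, F, H are mutually adjacent (a clique of size 5), so at least 5 colors are needed.
A valid assignment using 5 colors: A=2, B=1, C=3, D=4, E=3, F=5, G=2, H=1. No two adjacent vertices share a color.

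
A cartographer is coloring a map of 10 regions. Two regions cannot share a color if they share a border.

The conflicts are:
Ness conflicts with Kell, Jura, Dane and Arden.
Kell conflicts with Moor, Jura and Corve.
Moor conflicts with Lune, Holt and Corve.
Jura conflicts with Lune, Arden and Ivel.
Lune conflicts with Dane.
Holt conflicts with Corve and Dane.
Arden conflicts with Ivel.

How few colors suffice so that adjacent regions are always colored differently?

Ness, Jura, Arden are mutually in conflict, so at least 3 colors are needed.
3 colors suffice: Ness=2, Kell=3, Moor=1, Jura=1, Lune=2, Holt=3, Corve=2, Dane=1, Arden=3, Ivel=2. Every pair that conflicts lands in different colors.

3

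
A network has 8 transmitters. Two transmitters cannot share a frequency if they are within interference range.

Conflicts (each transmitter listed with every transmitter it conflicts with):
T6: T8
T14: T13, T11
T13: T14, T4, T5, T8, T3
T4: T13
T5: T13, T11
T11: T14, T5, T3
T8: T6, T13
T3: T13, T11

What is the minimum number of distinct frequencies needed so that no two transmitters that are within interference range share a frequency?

2

T6 and T8 conflict, so at least 2 frequencies are needed.
2 frequencies suffice: T6=1, T14=2, T13=1, T4=2, T5=2, T11=1, T8=2, T3=2. No two conflicting transmitters share a frequency.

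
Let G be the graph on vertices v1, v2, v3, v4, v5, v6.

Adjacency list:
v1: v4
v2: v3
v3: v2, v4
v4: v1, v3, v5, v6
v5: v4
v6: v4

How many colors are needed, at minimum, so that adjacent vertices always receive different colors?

2

v1 and v4 are adjacent, so at least 2 colors are needed.
2 colors suffice: color 1 → {v2, v4}; color 2 → {v1, v3, v5, v6}. Each edge has distinct colors on its endpoints.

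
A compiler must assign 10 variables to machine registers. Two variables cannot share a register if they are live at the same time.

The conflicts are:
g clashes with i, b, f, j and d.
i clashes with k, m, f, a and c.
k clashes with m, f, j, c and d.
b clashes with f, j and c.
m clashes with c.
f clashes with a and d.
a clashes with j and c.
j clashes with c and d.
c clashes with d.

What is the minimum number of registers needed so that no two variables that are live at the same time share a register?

4

k, j, c, d all conflict with each other, so at least 4 registers are needed.
A valid assignment using 4 registers: g=3, i=2, k=3, b=4, m=4, f=1, a=3, j=2, c=1, d=4. Each listed conflict is separated.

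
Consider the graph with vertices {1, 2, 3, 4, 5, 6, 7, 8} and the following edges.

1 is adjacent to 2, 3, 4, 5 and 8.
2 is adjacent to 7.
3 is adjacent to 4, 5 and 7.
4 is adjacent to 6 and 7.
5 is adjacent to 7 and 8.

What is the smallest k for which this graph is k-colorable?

3, 5, 7 form a triangle, so at least 3 colors are needed.
3 colors suffice: color a → {1, 6, 7}; color b → {2, 3, 8}; color c → {4, 5}. No two adjacent vertices share a color.

3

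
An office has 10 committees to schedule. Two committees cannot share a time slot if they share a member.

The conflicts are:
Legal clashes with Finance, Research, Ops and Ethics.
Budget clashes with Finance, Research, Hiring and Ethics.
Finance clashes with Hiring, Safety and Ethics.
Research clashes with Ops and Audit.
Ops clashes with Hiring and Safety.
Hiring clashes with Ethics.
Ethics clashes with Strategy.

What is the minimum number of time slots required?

Budget, Finance, Hiring, Ethics all conflict with each other, so at least 4 time slots are needed.
4 time slots suffice: time slot 1 → {Research, Safety, Ethics}; time slot 2 → {Finance, Ops, Strategy, Audit}; time slot 3 → {Legal, Budget}; time slot 4 → {Hiring}. Each listed conflict is separated.

4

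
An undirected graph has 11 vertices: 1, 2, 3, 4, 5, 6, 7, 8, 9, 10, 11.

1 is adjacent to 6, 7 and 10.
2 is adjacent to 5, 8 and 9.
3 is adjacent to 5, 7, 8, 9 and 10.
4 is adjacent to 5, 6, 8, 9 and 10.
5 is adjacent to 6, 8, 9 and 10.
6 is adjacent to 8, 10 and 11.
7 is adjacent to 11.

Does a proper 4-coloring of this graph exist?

Yes

The chromatic number is 4. 4, 5, 6, 8 are pairwise adjacent (a clique of size 4), so at least 4 colors are needed.
4 colors suffice: color red → {1, 5, 11}; color blue → {2, 3, 6}; color green → {7, 8, 9, 10}; color yellow → {4}.
That is already a proper 4-coloring.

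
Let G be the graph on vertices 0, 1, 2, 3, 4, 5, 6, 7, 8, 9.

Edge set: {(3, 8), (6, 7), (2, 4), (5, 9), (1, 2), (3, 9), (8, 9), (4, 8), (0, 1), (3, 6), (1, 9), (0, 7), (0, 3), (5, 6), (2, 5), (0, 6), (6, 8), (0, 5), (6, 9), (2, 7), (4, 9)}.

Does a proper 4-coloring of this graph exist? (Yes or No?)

The chromatic number is 4. 3, 6, 8, 9 form a clique, so at least 4 colors are needed.
One proper 4-coloring: 0=blue, 1=green, 2=red, 3=green, 4=green, 5=green, 6=red, 7=green, 8=yellow, 9=blue.
That is already a proper 4-coloring.

Yes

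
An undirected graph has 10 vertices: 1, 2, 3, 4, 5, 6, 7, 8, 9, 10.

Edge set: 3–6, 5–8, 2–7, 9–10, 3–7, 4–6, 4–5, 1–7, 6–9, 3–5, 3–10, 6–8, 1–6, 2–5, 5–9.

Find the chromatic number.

3 and 7 are adjacent, so at least 2 colors are needed.
2 colors suffice: color a → {5, 6, 7, 10}; color b → {1, 2, 3, 4, 8, 9}. Each edge has distinct colors on its endpoints.

2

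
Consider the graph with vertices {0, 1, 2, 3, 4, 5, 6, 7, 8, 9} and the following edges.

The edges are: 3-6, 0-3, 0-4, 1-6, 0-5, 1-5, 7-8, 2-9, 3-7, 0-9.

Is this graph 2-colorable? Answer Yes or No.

The cycle 6-1-5-0-3-6 has odd length 5, so it cannot be 2-colored; at least 3 colors are needed.
So 2 colors are not enough.

No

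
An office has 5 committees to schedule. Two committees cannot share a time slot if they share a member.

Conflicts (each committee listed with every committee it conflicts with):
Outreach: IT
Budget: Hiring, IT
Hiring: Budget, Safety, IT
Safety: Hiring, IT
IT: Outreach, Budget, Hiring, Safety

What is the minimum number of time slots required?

3

Budget, Hiring, IT are mutually in conflict, so at least 3 time slots are needed.
3 time slots suffice: time slot 1 → {IT}; time slot 2 → {Outreach, Hiring}; time slot 3 → {Budget, Safety}. Every pair that conflicts lands in different time slots.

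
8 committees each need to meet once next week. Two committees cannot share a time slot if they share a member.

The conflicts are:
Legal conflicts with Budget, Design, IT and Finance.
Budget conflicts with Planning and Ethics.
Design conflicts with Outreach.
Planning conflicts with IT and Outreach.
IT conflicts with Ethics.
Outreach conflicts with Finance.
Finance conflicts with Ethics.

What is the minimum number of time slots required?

The cycle IT-Legal-Design-Outreach-Planning-IT has odd length 5, so it cannot be 2-colored; at least 3 time slots are needed.
3 time slots suffice: time slot 1 → {Legal, Outreach, Ethics}; time slot 2 → {Budget, Design, IT, Finance}; time slot 3 → {Planning}. No two conflicting committees share a time slot.

3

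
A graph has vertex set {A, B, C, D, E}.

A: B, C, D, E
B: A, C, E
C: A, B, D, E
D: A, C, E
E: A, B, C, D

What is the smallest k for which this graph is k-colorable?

A, B, C, E form a clique, so at least 4 colors are needed.
4 colors suffice: color 1 → {A}; color 2 → {C}; color 3 → {E}; color 4 → {B, D}. Each edge has distinct colors on its endpoints.

4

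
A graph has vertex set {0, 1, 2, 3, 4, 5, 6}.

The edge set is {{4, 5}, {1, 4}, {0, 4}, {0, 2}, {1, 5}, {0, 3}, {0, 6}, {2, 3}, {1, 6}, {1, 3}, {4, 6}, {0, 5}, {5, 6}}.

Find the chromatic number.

1, 4, 5, 6 are mutually adjacent (a clique of size 4), so at least 4 colors are needed.
4 colors suffice: color red → {0, 1}; color blue → {3, 4}; color green → {2, 5}; color yellow → {6}. No two adjacent vertices share a color.

4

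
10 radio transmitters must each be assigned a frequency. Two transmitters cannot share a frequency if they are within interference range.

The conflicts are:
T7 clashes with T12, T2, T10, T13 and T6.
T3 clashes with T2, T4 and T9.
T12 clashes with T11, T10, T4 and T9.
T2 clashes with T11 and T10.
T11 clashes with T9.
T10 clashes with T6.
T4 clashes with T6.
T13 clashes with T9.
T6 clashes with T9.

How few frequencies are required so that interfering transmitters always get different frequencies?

T12, T11, T9 all conflict with each other, so at least 3 frequencies are needed.
3 frequencies suffice: frequency 1 → {T7, T4, T9}; frequency 2 → {T12, T2, T13, T6}; frequency 3 → {T3, T11, T10}. Each listed conflict is separated.

3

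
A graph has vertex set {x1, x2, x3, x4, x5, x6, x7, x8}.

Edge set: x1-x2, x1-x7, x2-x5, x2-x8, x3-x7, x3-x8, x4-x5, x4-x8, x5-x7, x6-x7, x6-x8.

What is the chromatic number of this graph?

The cycle x7-x5-x2-x8-x6-x7 has odd length 5, so it cannot be 2-colored; at least 3 colors are needed.
3 colors suffice: color 1 → {x7, x8}; color 2 → {x2, x3, x4, x6}; color 3 → {x1, x5}. Each edge has distinct colors on its endpoints.

3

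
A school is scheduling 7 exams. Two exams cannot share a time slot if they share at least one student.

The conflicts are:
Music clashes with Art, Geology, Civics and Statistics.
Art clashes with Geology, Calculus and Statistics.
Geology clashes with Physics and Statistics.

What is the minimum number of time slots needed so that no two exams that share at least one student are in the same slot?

Music, Art, Geology, Statistics are mutually in conflict, so at least 4 time slots are needed.
4 time slots suffice: time slot 1 → {Geology, Calculus, Civics}; time slot 2 → {Art, Physics}; time slot 3 → {Music}; time slot 4 → {Statistics}. No two conflicting exams share a time slot.

4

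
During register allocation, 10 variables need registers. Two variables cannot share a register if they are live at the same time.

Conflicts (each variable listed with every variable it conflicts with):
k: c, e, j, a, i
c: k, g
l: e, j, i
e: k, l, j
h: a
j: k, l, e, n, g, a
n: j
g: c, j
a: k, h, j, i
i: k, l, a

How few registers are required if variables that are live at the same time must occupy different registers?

k, j, a are mutually in conflict, so at least 3 registers are needed.
3 registers suffice: k=2, c=1, l=2, e=3, h=1, j=1, n=2, g=2, a=3, i=1. Every pair that conflicts lands in different registers.

3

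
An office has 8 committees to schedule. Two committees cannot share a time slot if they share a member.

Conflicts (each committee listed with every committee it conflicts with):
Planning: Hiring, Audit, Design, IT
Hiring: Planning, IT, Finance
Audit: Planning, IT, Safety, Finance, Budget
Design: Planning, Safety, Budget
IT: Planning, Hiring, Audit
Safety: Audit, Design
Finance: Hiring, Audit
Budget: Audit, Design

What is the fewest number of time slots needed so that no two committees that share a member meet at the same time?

3

Planning, Hiring, IT are mutually in conflict, so at least 3 time slots are needed.
3 time slots suffice: time slot 1 → {Hiring, Audit, Design}; time slot 2 → {Planning, Safety, Finance, Budget}; time slot 3 → {IT}. No two conflicting committees share a time slot.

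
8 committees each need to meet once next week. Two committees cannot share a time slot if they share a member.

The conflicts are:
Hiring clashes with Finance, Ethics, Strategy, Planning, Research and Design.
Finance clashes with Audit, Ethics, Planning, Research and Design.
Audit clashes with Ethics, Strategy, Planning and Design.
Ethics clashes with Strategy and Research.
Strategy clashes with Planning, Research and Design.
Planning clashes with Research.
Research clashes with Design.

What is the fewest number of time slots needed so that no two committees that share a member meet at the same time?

Hiring, Ethics, Strategy, Research all conflict with each other, so at least 4 time slots are needed.
4 time slots suffice: Hiring=1, Finance=2, Audit=1, Ethics=4, Strategy=2, Planning=4, Research=3, Design=4. No two conflicting committees share a time slot.

4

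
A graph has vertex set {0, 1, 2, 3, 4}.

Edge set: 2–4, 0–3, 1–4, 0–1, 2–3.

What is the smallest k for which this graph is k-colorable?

3

The cycle 4-1-0-3-2-4 has odd length 5, so it cannot be 2-colored; at least 3 colors are needed.
3 colors suffice: color red → {0, 2}; color blue → {3, 4}; color green → {1}. Each edge has distinct colors on its endpoints.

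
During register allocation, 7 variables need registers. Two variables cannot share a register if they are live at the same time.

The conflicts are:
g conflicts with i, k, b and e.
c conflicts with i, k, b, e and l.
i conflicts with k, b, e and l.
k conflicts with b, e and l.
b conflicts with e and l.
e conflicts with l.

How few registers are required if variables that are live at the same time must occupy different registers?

c, i, k, b, e, l are mutually in conflict, so at least 6 registers are needed.
6 registers suffice: register 1 → {k}; register 2 → {b}; register 3 → {e}; register 4 → {i}; register 5 → {g, l}; register 6 → {c}. No two conflicting variables share a register.

6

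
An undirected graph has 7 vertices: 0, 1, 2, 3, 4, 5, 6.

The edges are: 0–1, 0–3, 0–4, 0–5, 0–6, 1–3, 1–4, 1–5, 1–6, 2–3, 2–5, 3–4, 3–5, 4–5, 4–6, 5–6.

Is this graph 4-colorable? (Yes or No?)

No

0, 1, 3, 4, 5 form a clique, so at least 5 colors are needed.
So 4 colors are not enough.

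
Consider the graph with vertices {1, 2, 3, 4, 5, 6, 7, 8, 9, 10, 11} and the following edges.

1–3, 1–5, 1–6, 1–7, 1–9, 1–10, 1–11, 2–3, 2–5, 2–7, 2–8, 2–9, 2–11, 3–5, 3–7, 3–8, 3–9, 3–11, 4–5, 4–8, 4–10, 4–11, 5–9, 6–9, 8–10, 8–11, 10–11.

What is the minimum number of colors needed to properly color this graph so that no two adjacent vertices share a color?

4

2, 3, 5, 9 form a clique, so at least 4 colors are needed.
4 colors suffice: color red → {1, 2, 4}; color blue → {3, 6, 10}; color green → {7, 9, 11}; color yellow → {5, 8}. Each edge has distinct colors on its endpoints.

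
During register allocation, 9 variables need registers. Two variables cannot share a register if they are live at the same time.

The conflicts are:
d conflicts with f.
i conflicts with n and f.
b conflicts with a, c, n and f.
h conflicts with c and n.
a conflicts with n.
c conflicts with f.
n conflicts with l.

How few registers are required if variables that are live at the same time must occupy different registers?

b, a, n are mutually in conflict, so at least 3 registers are needed.
3 registers suffice: d=2, i=2, b=2, h=2, a=3, c=3, n=1, l=2, f=1. Every pair that conflicts lands in different registers.

3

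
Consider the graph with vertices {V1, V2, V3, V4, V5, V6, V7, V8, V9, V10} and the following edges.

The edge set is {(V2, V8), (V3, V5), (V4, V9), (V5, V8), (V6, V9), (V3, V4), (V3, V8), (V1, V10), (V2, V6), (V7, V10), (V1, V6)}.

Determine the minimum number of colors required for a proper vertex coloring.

V3, V5, V8 are mutually adjacent, so at least 3 colors are needed.
3 colors suffice: color R → {V4, V6, V8, V10}; color B → {V1, V2, V3, V7, V9}; color G → {V5}. Every edge joins two different colors.

3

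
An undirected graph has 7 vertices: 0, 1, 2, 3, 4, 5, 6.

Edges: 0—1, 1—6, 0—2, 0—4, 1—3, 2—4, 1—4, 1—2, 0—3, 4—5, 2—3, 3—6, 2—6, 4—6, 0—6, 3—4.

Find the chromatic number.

0, 1, 2, 3, 4, 6 form a clique, so at least 6 colors are needed.
A valid assignment using 6 colors: 0=green, 1=yellow, 2=blue, 3=purple, 4=red, 5=blue, 6=orange. Every edge joins two different colors.

6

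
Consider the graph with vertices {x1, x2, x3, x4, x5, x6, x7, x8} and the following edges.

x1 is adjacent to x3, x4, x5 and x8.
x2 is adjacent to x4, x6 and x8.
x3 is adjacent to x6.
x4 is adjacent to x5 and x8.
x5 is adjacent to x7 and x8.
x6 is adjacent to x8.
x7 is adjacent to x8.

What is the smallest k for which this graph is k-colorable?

4

x1, x4, x5, x8 are mutually adjacent (a clique of size 4), so at least 4 colors are needed.
4 colors suffice: color 1 → {x3, x8}; color 2 → {x2, x5}; color 3 → {x1, x6, x7}; color 4 → {x4}. Every edge joins two different colors.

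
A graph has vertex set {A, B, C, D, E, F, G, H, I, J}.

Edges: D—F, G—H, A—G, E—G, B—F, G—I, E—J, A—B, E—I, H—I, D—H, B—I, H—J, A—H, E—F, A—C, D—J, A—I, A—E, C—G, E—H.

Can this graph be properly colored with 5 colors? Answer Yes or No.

Yes

The chromatic number is 5. A, E, G, H, I are pairwise adjacent (a clique of size 5), so at least 5 colors are needed.
5 colors suffice: A=red, B=blue, C=blue, D=blue, E=blue, F=red, G=purple, H=green, I=yellow, J=red.
That is already a proper 5-coloring.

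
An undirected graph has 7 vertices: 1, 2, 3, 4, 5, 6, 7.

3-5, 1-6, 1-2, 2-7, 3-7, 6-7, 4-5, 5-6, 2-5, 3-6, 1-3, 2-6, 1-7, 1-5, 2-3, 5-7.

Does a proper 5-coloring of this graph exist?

No

1, 2, 3, 5, 6, 7 are mutually adjacent (a clique of size 6), so at least 6 colors are needed.
So 5 colors are not enough.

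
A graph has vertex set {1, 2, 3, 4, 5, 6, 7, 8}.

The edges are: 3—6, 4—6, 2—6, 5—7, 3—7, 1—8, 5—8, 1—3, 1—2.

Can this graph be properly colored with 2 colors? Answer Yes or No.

The cycle 1-8-5-7-3-1 has odd length 5, so it cannot be 2-colored; at least 3 colors are needed.
So 2 colors are not enough.

No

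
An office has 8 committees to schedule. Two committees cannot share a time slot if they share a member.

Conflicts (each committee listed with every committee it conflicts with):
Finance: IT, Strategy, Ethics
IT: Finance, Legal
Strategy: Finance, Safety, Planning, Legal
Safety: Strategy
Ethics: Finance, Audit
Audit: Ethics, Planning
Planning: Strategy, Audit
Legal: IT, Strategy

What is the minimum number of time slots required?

3

The cycle Ethics-Finance-Strategy-Planning-Audit-Ethics has odd length 5, so it cannot be 2-colored; at least 3 time slots are needed.
3 time slots suffice: Finance=2, IT=1, Strategy=1, Safety=2, Ethics=3, Audit=1, Planning=2, Legal=2. Every pair that conflicts lands in different time slots.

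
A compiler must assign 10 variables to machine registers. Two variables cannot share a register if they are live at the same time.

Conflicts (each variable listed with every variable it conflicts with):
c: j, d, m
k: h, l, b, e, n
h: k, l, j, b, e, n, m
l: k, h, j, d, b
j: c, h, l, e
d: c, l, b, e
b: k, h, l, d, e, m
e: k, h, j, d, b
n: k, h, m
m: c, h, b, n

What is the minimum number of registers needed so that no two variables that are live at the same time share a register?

k, h, l, b are mutually in conflict, so at least 4 registers are needed.
A valid assignment using 4 registers: c=4, k=4, h=1, l=3, j=2, d=1, b=2, e=3, n=2, m=3. Every pair that conflicts lands in different registers.

4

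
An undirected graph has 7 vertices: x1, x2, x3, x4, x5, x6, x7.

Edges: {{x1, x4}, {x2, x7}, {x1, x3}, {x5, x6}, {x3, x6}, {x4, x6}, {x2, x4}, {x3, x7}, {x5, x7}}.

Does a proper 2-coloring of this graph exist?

The cycle x2-x7-x5-x6-x4-x2 has odd length 5, so it cannot be 2-colored; at least 3 colors are needed.
So 2 colors are not enough.

No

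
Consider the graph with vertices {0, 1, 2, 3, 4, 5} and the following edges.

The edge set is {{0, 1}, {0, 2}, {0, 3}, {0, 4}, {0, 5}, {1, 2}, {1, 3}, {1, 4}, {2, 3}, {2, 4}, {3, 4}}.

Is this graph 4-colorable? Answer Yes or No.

No

0, 1, 2, 3, 4 form a clique, so at least 5 colors are needed.
So 4 colors are not enough.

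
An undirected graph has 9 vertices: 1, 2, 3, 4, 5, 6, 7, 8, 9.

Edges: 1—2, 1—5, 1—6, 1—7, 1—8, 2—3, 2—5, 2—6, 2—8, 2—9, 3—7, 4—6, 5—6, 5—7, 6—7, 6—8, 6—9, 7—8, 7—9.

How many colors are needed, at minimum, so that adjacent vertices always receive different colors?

4

1, 6, 7, 8 are mutually adjacent (a clique of size 4), so at least 4 colors are needed.
A valid assignment using 4 colors: 1=c, 2=b, 3=a, 4=b, 5=d, 6=a, 7=b, 8=d, 9=c. No two adjacent vertices share a color.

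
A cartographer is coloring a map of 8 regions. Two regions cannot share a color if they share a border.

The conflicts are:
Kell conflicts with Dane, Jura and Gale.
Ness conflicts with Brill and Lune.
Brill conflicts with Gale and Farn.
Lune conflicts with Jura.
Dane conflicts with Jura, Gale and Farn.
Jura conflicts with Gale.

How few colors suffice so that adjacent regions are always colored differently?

4

Kell, Dane, Jura, Gale pairwise conflict, so at least 4 colors are needed.
4 colors suffice: color 1 → {Brill, Jura}; color 2 → {Lune, Dane}; color 3 → {Ness, Gale, Farn}; color 4 → {Kell}. Every pair that conflicts lands in different colors.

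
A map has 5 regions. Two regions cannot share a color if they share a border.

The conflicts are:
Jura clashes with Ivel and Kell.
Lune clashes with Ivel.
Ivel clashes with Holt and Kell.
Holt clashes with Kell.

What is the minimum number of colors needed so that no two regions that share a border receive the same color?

Ivel, Holt, Kell are mutually in conflict, so at least 3 colors are needed.
3 colors suffice: Jura=3, Lune=2, Ivel=1, Holt=3, Kell=2. No two conflicting regions share a color.

3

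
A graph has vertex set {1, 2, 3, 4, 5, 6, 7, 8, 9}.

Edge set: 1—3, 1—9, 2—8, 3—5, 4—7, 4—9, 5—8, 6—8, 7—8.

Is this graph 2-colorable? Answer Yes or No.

No

The cycle 1-3-5-8-7-4-9-1 has odd length 7, so it cannot be 2-colored; at least 3 colors are needed.
So 2 colors are not enough.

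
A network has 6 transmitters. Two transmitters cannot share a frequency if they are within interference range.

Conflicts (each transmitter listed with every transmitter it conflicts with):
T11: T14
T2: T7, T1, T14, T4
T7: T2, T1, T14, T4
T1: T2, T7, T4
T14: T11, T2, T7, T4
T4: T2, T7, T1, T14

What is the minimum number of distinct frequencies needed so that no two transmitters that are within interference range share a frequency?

4

T2, T7, T1, T4 all conflict with each other, so at least 4 frequencies are needed.
4 frequencies suffice: frequency 1 → {T11, T4}; frequency 2 → {T7}; frequency 3 → {T1, T14}; frequency 4 → {T2}. Each listed conflict is separated.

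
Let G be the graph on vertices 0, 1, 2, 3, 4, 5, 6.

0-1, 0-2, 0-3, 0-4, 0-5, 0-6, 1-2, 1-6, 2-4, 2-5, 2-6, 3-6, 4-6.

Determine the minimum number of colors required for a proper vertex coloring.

4

0, 2, 4, 6 are mutually adjacent (a clique of size 4), so at least 4 colors are needed.
4 colors suffice: color a → {0}; color b → {2, 3}; color c → {5, 6}; color d → {1, 4}. No two adjacent vertices share a color.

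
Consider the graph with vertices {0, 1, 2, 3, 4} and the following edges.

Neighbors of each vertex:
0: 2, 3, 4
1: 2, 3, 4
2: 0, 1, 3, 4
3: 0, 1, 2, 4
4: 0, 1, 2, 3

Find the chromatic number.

1, 2, 3, 4 are mutually adjacent (a clique of size 4), so at least 4 colors are needed.
4 colors suffice: color red → {3}; color blue → {4}; color green → {2}; color yellow → {0, 1}. No two adjacent vertices share a color.

4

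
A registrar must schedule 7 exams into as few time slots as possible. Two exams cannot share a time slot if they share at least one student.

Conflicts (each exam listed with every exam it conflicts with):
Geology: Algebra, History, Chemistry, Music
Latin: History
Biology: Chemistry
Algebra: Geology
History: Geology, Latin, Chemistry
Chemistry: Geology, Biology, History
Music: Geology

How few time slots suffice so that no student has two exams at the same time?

Geology, History, Chemistry are mutually in conflict, so at least 3 time slots are needed.
3 time slots suffice: time slot 1 → {Geology, Latin, Biology}; time slot 2 → {Algebra, History, Music}; time slot 3 → {Chemistry}. Every pair that conflicts lands in different time slots.

3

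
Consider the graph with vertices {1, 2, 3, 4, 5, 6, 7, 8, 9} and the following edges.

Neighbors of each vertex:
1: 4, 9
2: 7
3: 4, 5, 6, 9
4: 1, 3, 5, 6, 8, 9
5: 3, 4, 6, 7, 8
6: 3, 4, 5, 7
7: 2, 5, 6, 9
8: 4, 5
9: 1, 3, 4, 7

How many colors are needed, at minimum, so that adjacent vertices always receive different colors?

3, 4, 5, 6 are mutually adjacent (a clique of size 4), so at least 4 colors are needed.
A valid assignment using 4 colors: 1=c, 2=b, 3=c, 4=a, 5=b, 6=d, 7=a, 8=c, 9=b. Each edge has distinct colors on its endpoints.

4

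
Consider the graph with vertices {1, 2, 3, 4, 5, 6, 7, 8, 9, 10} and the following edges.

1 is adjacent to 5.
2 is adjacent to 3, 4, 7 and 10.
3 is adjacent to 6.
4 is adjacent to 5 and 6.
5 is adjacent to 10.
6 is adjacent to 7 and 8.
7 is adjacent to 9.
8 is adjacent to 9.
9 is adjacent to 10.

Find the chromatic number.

2

6 and 8 are adjacent, so at least 2 colors are needed.
2 colors suffice: 1=b, 2=a, 3=b, 4=b, 5=a, 6=a, 7=b, 8=b, 9=a, 10=b. Each edge has distinct colors on its endpoints.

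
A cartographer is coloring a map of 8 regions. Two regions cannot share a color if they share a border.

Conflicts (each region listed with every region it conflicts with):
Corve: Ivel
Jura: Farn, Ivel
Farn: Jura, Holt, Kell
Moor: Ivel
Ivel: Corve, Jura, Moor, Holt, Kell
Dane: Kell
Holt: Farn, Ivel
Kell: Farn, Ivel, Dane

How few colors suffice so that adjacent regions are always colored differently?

Moor and Ivel conflict, so at least 2 colors are needed.
2 colors suffice: color 1 → {Farn, Ivel, Dane}; color 2 → {Corve, Jura, Moor, Holt, Kell}. Every pair that conflicts lands in different colors.

2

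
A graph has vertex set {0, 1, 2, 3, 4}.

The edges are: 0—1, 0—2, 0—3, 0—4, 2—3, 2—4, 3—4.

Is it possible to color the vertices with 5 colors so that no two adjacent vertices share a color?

Yes

The chromatic number is 4. 0, 2, 3, 4 are pairwise adjacent (a clique of size 4), so at least 4 colors are needed.
One proper 4-coloring: 0=a, 1=b, 2=d, 3=b, 4=c.
Since 5 ≥ 4, a proper 5-coloring certainly exists.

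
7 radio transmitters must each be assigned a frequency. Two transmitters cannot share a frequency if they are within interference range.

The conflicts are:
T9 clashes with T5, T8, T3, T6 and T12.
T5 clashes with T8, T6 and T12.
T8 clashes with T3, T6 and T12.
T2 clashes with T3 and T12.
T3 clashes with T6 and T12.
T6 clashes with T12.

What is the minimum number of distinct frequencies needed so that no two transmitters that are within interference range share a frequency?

T9, T5, T8, T6, T12 are mutually in conflict, so at least 5 frequencies are needed.
Using 5 frequencies: T9=2, T5=5, T8=3, T2=2, T3=5, T6=4, T12=1. Each listed conflict is separated.

5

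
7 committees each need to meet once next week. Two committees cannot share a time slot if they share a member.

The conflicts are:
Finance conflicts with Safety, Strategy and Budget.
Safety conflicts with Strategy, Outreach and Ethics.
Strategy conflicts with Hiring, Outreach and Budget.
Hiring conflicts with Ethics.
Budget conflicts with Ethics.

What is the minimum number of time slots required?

3

Finance, Strategy, Budget are mutually in conflict, so at least 3 time slots are needed.
3 time slots suffice: Finance=3, Safety=2, Strategy=1, Hiring=2, Outreach=3, Budget=2, Ethics=1. Every pair that conflicts lands in different time slots.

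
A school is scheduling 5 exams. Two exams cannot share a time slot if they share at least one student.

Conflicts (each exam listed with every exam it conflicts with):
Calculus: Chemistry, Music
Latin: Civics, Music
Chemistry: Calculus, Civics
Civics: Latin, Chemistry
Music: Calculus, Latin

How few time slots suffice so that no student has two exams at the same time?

The cycle Latin-Music-Calculus-Chemistry-Civics-Latin has odd length 5, so it cannot be 2-colored; at least 3 time slots are needed.
A valid assignment using 3 time slots: Calculus=1, Latin=1, Chemistry=3, Civics=2, Music=2. Each listed conflict is separated.

3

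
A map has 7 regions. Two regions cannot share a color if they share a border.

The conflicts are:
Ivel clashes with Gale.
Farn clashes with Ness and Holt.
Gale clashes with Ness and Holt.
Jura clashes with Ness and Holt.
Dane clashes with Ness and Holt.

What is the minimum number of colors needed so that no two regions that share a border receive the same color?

2

Gale and Ness conflict, so at least 2 colors are needed.
2 colors suffice: color 1 → {Ivel, Ness, Holt}; color 2 → {Farn, Gale, Jura, Dane}. No two conflicting regions share a color.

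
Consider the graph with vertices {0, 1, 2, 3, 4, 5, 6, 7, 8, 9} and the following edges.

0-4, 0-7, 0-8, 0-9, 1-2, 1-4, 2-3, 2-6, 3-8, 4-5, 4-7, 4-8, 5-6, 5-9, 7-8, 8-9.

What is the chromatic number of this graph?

4

0, 4, 7, 8 form a clique, so at least 4 colors are needed.
A valid assignment using 4 colors: 0=green, 1=green, 2=red, 3=blue, 4=blue, 5=red, 6=blue, 7=yellow, 8=red, 9=blue. No two adjacent vertices share a color.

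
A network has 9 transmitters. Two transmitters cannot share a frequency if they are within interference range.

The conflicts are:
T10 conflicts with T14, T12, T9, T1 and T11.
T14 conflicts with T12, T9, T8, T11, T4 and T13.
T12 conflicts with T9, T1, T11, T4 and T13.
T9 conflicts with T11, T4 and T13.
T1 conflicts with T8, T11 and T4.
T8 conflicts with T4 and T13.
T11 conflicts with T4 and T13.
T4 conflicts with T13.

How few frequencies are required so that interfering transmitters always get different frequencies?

T14, T12, T9, T11, T4, T13 all conflict with each other, so at least 6 frequencies are needed.
6 frequencies suffice: frequency 1 → {T10, T4}; frequency 2 → {T8, T11}; frequency 3 → {T14, T1}; frequency 4 → {T12}; frequency 5 → {T9}; frequency 6 → {T13}. Every pair that conflicts lands in different frequencies.

6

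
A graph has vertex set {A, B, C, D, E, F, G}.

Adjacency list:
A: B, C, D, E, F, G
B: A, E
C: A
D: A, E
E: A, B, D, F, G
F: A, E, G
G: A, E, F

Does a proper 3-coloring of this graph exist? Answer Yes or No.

A, E, F, G are pairwise adjacent (a clique of size 4), so at least 4 colors are needed.
So 3 colors are not enough.

No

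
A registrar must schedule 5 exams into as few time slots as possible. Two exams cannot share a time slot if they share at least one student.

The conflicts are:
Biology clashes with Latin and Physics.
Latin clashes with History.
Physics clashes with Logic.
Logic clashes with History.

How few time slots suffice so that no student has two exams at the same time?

The cycle Latin-Biology-Physics-Logic-History-Latin has odd length 5, so it cannot be 2-colored; at least 3 time slots are needed.
3 time slots suffice: time slot 1 → {Latin, Physics}; time slot 2 → {Biology, Logic}; time slot 3 → {History}. Each listed conflict is separated.

3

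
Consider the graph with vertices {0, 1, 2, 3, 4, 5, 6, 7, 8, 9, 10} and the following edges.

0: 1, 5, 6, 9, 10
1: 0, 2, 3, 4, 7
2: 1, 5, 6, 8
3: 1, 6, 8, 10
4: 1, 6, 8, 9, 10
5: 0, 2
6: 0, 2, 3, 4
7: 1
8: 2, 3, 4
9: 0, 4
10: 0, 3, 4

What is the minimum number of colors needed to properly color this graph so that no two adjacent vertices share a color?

2

4 and 9 are adjacent, so at least 2 colors are needed.
2 colors suffice: color a → {0, 2, 3, 4, 7}; color b → {1, 5, 6, 8, 9, 10}. Every edge joins two different colors.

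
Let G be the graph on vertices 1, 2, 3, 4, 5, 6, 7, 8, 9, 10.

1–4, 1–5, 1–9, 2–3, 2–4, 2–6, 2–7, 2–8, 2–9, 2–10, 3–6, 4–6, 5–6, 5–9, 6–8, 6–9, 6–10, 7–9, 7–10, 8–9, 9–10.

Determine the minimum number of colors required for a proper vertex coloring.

4

2, 7, 9, 10 are mutually adjacent (a clique of size 4), so at least 4 colors are needed.
4 colors suffice: color red → {3, 4, 9}; color blue → {1, 6, 7}; color green → {2, 5}; color yellow → {8, 10}. Every edge joins two different colors.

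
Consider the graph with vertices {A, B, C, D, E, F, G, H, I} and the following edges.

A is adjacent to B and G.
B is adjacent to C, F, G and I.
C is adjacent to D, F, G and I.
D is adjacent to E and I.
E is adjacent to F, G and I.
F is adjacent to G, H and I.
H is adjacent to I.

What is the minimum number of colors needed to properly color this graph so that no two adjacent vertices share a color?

4

B, C, F, G are mutually adjacent (a clique of size 4), so at least 4 colors are needed.
4 colors suffice: A=blue, B=green, C=yellow, D=blue, E=green, F=blue, G=red, H=green, I=red. No two adjacent vertices share a color.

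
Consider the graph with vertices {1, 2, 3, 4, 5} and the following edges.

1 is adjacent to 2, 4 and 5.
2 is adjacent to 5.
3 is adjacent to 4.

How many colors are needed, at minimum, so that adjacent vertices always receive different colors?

1, 2, 5 are pairwise adjacent, so at least 3 colors are needed.
A valid assignment using 3 colors: 1=a, 2=c, 3=a, 4=b, 5=b. Each edge has distinct colors on its endpoints.

3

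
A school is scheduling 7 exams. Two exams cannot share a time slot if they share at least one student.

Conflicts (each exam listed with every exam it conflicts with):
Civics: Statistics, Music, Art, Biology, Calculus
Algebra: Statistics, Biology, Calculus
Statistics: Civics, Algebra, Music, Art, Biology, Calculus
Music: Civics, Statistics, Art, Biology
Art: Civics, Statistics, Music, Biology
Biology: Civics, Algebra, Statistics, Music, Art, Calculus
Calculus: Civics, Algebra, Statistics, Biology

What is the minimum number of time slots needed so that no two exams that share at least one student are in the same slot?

Civics, Statistics, Music, Art, Biology all conflict with each other, so at least 5 time slots are needed.
Using 5 time slots: Civics=3, Algebra=3, Statistics=2, Music=5, Art=4, Biology=1, Calculus=4. Every pair that conflicts lands in different time slots.

5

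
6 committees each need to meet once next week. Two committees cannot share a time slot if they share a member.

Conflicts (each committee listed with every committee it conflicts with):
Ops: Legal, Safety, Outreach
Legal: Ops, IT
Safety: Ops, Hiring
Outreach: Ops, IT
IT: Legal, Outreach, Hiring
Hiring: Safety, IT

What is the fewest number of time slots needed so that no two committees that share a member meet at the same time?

3

The cycle Ops-Outreach-IT-Hiring-Safety-Ops has odd length 5, so it cannot be 2-colored; at least 3 time slots are needed.
A valid assignment using 3 time slots: Ops=1, Legal=2, Safety=2, Outreach=2, IT=1, Hiring=3. No two conflicting committees share a time slot.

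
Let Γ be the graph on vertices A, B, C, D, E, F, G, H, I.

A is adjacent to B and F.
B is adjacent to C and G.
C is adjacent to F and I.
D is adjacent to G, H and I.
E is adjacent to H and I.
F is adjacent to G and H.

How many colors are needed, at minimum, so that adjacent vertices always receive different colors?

The cycle D-G-F-C-I-D has odd length 5, so it cannot be 2-colored; at least 3 colors are needed.
3 colors suffice: color 1 → {B, F, I}; color 2 → {A, C, G, H}; color 3 → {D, E}. No two adjacent vertices share a color.

3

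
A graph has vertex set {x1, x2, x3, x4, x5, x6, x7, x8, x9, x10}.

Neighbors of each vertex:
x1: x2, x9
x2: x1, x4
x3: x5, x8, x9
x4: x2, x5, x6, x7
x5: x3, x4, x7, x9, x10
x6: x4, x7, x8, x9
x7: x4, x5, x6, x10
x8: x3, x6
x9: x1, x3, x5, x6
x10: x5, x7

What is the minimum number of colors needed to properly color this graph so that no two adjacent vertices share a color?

x4, x6, x7 are pairwise adjacent, so at least 3 colors are needed.
3 colors suffice: color red → {x2, x5, x6}; color blue → {x7, x8, x9}; color green → {x1, x3, x4, x10}. No two adjacent vertices share a color.

3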